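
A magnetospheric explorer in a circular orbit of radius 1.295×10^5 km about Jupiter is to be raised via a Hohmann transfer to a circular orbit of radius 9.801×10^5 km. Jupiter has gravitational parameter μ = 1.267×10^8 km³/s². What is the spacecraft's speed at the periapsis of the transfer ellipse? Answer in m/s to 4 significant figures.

The Hohmann ellipse has a_t = (r₁ + r₂)/2 = 5.548×10^5 km.
The periapsis of the transfer ellipse is at r = 1.295×10^5 km.
Applying v² = μ(2/r − 1/a_t): v = 41.57 km/s.

v = 41570 m/s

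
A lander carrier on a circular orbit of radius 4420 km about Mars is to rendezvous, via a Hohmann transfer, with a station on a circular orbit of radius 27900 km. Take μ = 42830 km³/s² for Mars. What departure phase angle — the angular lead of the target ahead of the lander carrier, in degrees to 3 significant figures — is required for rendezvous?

Transfer-ellipse semi-major axis a_t = (r₁ + r₂)/2 = (4420 + 27900)/2 = 16160 km.
The half-period of the transfer ellipse is t = π√(a_t³/μ) = 31180 s.
The target's mean motion on its circular orbit is ω₂ = √(μ/r₂³) = 4.441×10^-5 rad/s.
Angle swept by the target during transfer: ω₂·t = 1.385 rad = 79.35°.
The lander carrier traverses 180° on the transfer ellipse, so the target must lead by 180° − 79.35° = 101°.

φ = 101°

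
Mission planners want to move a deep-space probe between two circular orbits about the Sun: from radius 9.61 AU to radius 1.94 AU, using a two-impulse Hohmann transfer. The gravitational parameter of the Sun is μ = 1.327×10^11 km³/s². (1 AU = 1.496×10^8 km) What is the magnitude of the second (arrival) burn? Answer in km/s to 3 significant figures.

Δv₂ = 6.20 km/s

In km: r₁ = 9.61 × 1.496×10^8 = 1.437656×10^9 km; r₂ = 1.94 × 1.496×10^8 = 2.90224×10^8 km.
Semi-major axis of the transfer orbit: a_t = (1.437656×10^9 + 2.90224×10^8)/2 = 8.6394×10^8 km.
Circular speed at r = 2.90224×10^8 km: v_c = √(μ/r) = 21.383 km/s.
Transfer-orbit speed at the same r (vis-viva, a = a_t): v_t = √[μ(2/r − 1/a_t)] = 27.584 km/s.
Δv₂ = |v_t − v_c| = |27.584 − 21.383| = 6.201 km/s.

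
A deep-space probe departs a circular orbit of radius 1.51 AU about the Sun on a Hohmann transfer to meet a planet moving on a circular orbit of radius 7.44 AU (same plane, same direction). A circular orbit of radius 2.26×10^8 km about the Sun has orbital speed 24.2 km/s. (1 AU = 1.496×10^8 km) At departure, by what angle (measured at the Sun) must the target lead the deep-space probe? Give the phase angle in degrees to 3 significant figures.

From the circular-orbit relation v² = μ/r at r = 2.26×10^8 km: μ = v²r = (24.2)² × 2.26×10^8 = 1.32355×10^11 km³/s².
In km: r₁ = 1.51 × 1.496×10^8 = 2.25896×10^8 km; r₂ = 7.44 × 1.496×10^8 = 1.113024×10^9 km.
Semi-major axis of the transfer orbit: a_t = (2.25896×10^8 + 1.113024×10^9)/2 = 6.6946×10^8 km.
Transfer time t = π√(a_t³/μ) = 1.4958×10^8 s.
Target angular speed ω₂ = √(μ/r₂³) = 9.7974×10^-9 rad/s.
Angle swept by the target during transfer: ω₂·t = 1.4655 rad = 83.97°.
Arrival is 180° from departure on the ellipse, so φ = 180° − 83.97° = 96.0°.

φ = 96.0°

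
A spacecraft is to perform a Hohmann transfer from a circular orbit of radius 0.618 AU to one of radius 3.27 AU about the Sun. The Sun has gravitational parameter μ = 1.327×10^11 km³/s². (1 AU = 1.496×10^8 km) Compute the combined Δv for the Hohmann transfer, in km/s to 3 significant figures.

Δv = 18.4 km/s

In km: r₁ = 0.618 × 1.496×10^8 = 9.24528×10^7 km; r₂ = 3.27 × 1.496×10^8 = 4.89192×10^8 km.
The Hohmann ellipse has a_t = (r₁ + r₂)/2 = 2.908224×10^8 km.
Circular speed at r₁: v₁ = √(μ/r₁) = √(1.327×10^11/9.24528×10^7) = 37.89 km/s.
On the transfer ellipse at r₁, vis-viva equation gives v_p = √[μ(2/r₁ − 1/a_t)] = 49.14 km/s.
First burn Δv₁ = |v_p − v₁| = 11.25 km/s.
At r₂, v₂ = √(μ/r₂) = 16.47 km/s.
Transfer-orbit speed at r₂: v_a = √[μ(2/r₂ − 1/a_t)] = 9.286 km/s.
Second burn Δv₂ = |v₂ − v_a| = 7.184 km/s.
Δv = Δv₁ + Δv₂ = 11.25 + 7.184 = 18.43 km/s.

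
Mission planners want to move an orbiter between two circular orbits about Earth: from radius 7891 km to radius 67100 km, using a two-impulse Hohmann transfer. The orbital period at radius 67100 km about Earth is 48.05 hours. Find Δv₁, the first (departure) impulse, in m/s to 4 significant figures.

Δv₁ = 2400 m/s

From Kepler's third law T² = 4π²r³/μ at r = 67100 km, T = 48.05 hours = 48.05 × 3600 s = 1.7298×10^5 s: μ = 4π²r³/T² = 3.98598×10^5 km³/s².
Transfer-ellipse semi-major axis a_t = (r₁ + r₂)/2 = (7891 + 67100)/2 = 37495.5 km.
On the circular orbit at r = 7891 km, v_c = √(μ/r) = 7.1073 km/s.
Vis-viva on the transfer ellipse at r = 7891 km gives v_t = √[μ(2/r − 1/a_t)] = 9.5077 km/s.
Δv₁ = |v_t − v_c| = |9.5077 − 7.1073| = 2.400 km/s.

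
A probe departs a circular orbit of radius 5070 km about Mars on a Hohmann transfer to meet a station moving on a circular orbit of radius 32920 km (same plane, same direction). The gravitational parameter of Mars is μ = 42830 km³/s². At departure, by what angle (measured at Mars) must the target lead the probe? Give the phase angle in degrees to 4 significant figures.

φ = 101.1°

Semi-major axis of the transfer orbit: a_t = (5070 + 32920)/2 = 18995 km.
Transfer time t = π√(a_t³/μ) = 39741 s.
The target's mean motion on its circular orbit is ω₂ = √(μ/r₂³) = 3.4648×10^-5 rad/s.
Angle swept by the target during transfer: ω₂·t = 1.37695 rad = 78.89°.
The probe traverses 180° on the transfer ellipse, so the target must lead by 180° − 78.89° = 101.1°.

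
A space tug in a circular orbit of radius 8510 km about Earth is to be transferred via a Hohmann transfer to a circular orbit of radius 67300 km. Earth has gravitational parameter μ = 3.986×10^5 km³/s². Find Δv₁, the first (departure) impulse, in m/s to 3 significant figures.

Δv₁ = 2280 m/s

Transfer-ellipse semi-major axis a_t = (r₁ + r₂)/2 = (8510 + 67300)/2 = 37905 km.
On the circular orbit at r = 8510 km, v_c = √(μ/r) = 6.844 km/s.
Vis-viva on the transfer ellipse at r = 8510 km gives v_t = √[μ(2/r − 1/a_t)] = 9.119 km/s.
Δv₁ = |v_t − v_c| = |9.119 − 6.844| = 2.275 km/s.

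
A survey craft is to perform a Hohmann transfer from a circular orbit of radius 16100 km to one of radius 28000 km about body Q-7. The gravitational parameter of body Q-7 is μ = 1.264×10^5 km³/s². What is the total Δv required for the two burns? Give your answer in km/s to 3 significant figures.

Δv = 0.665 km/s

The Hohmann ellipse has a_t = (r₁ + r₂)/2 = 22050 km.
At r₁ the circular-orbit speed is v₁ = √(μ/r₁) = 2.80195 km/s.
On the transfer ellipse at r₁, vis-viva equation gives v_p = √[μ(2/r₁ − 1/a_t)] = 3.15744 km/s.
First burn Δv₁ = |v_p − v₁| = 0.355490 km/s.
Circular speed at r₂: v₂ = √(μ/r₂) = 2.124685 km/s.
Transfer-orbit speed at r₂: v_a = √[μ(2/r₂ − 1/a_t)] = 1.815529 km/s.
Second burn Δv₂ = |v₂ − v_a| = 0.309156 km/s.
Δv = Δv₁ + Δv₂ = 0.355490 + 0.309156 = 0.6646 km/s.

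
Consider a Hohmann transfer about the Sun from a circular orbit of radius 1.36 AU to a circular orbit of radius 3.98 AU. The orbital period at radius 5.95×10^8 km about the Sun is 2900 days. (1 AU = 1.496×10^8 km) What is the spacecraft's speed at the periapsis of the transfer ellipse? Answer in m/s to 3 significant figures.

v = 31200 m/s

From Kepler's third law T² = 4π²r³/μ at r = 5.95×10^8 km, T = 2900 days = 2900 × 86400 s = 2.5056×10^8 s: μ = 4π²r³/T² = 1.32461×10^11 km³/s².
In km: r₁ = 1.36 × 1.496×10^8 = 2.03456×10^8 km; r₂ = 3.98 × 1.496×10^8 = 5.95408×10^8 km.
Semi-major axis of the transfer orbit: a_t = (2.03456×10^8 + 5.95408×10^8)/2 = 3.99432×10^8 km.
The periapsis of the transfer ellipse is at r = 2.03456×10^8 km.
From the vis-viva equation, v = √[μ(2/r − 1/a_t)] = 31.15 km/s.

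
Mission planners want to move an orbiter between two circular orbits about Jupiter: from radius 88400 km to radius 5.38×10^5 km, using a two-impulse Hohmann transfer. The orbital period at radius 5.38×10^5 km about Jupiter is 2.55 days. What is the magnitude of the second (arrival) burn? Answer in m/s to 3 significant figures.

Δv₂ = 7190 m/s

From Kepler's third law T² = 4π²r³/μ at r = 5.38×10^5 km, T = 2.55 days = 2.55 × 86400 s = 2.2032×10^5 s: μ = 4π²r³/T² = 1.26648×10^8 km³/s².
The Hohmann ellipse has a_t = (r₁ + r₂)/2 = 3.132×10^5 km.
Circular speed at r = 5.380×10^5 km: v_c = √(μ/r) = 15.343 km/s.
Vis-viva on the transfer ellipse at r = 5.380×10^5 km gives v_t = √[μ(2/r − 1/a_t)] = 8.1512 km/s.
Δv₂ = |v_t − v_c| = |8.1512 − 15.343| = 7.192 km/s.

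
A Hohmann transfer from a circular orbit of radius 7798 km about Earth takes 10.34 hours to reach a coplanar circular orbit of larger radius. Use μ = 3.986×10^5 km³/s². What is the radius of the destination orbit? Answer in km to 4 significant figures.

Transfer time t = 10.34 hours = 37224 s, and t = π√(a_t³/μ).
So a_t = (μ t²/π²)^(1/3) = (3.986×10^5 × (37224)² / π²)^(1/3) = 38250 km.
Since a_t = (r₁ + r₂)/2, r₂ = 2a_t − r₁ = 2×38250 − 7798 = 68702 km.

r₂ = 68700 km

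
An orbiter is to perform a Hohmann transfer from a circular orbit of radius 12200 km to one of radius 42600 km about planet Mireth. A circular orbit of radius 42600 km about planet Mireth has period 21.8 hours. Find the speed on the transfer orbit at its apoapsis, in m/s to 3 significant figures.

v = 2280 m/s

From Kepler's third law T² = 4π²r³/μ at r = 42600 km, T = 21.8 hours = 21.8 × 3600 s = 78480 s: μ = 4π²r³/T² = 4.95531×10^5 km³/s².
The Hohmann ellipse has a_t = (r₁ + r₂)/2 = 27400 km.
At apoapsis, r = 42600 km.
Applying v² = μ(2/r − 1/a_t): v = 2.276 km/s.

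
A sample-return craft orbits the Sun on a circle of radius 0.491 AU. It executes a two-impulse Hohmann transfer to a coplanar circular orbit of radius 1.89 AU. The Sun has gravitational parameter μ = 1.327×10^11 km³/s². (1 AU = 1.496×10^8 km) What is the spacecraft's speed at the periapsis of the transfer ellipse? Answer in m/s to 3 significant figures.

In km: r₁ = 0.491 × 1.496×10^8 = 7.34536×10^7 km; r₂ = 1.89 × 1.496×10^8 = 2.82744×10^8 km.
Semi-major axis of the transfer orbit: a_t = (7.34536×10^7 + 2.82744×10^8)/2 = 1.780988×10^8 km.
At periapsis, r = 7.34536×10^7 km.
From the vis-viva equation, v = √[μ(2/r − 1/a_t)] = 53.55 km/s.

v = 53600 m/s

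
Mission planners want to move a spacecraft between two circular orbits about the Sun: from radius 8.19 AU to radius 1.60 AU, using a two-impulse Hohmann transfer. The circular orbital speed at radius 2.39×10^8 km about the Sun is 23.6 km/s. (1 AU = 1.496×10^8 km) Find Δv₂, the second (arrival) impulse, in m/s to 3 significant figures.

From the circular-orbit relation v² = μ/r at r = 2.39×10^8 km: μ = v²r = (23.6)² × 2.39×10^8 = 1.33113×10^11 km³/s².
In km: r₁ = 8.19 × 1.496×10^8 = 1.225224×10^9 km; r₂ = 1.60 × 1.496×10^8 = 2.3936×10^8 km.
Semi-major axis of the transfer orbit: a_t = (1.225224×10^9 + 2.3936×10^8)/2 = 7.32292×10^8 km.
On the circular orbit at r = 2.3936×10^8 km, v_c = √(μ/r) = 23.5822 km/s.
Vis-viva on the transfer ellipse at r = 2.3936×10^8 km gives v_t = √[μ(2/r − 1/a_t)] = 30.5036 km/s.
Δv₂ = |v_t − v_c| = |30.5036 − 23.5822| = 6.921 km/s.

Δv₂ = 6920 m/s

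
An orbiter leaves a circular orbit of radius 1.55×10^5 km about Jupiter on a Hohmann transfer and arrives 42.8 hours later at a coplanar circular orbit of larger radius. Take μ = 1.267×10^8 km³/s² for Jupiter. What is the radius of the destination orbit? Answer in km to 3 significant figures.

r₂ = 1.19×10^6 km

Transfer time t = 42.8 hours = 1.5408×10^5 s, and t = π√(a_t³/μ).
So a_t = (μ t²/π²)^(1/3) = (1.267×10^8 × (1.5408×10^5)² / π²)^(1/3) = 6.7296×10^5 km.
Since a_t = (r₁ + r₂)/2, r₂ = 2a_t − r₁ = 2×6.7296×10^5 − 1.550×10^5 = 1.19092×10^6 km.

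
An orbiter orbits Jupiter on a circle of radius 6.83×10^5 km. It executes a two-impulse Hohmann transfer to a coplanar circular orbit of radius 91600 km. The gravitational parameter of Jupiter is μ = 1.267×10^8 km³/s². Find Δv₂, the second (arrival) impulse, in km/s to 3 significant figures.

Δv₂ = 12.2 km/s

Transfer-ellipse semi-major axis a_t = (r₁ + r₂)/2 = (6.830×10^5 + 91600)/2 = 3.873×10^5 km.
On the circular orbit at r = 91600 km, v_c = √(μ/r) = 37.19 km/s.
Transfer-orbit speed at the same r (vis-viva, a = a_t): v_t = √[μ(2/r − 1/a_t)] = 49.39 km/s.
Δv₂ = |v_t − v_c| = |49.39 − 37.19| = 12.20 km/s.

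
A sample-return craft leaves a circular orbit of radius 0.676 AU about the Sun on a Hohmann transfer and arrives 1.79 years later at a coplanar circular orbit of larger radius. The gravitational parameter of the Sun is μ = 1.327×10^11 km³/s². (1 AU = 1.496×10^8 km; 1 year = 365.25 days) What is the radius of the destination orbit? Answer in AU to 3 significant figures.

In km: r₁ = 0.676 × 1.496×10^8 = 1.011296×10^8 km.
Transfer time t = 1.79 years × 365.25 × 86400 s = 5.6488104×10^7 s, and t = π√(a_t³/μ).
So a_t = (μ t²/π²)^(1/3) = (1.327×10^11 × (5.6488104×10^7)² / π²)^(1/3) = 3.5008×10^8 km.
Since a_t = (r₁ + r₂)/2, r₂ = 2a_t − r₁ = 2×3.5008×10^8 − 1.011296×10^8 = 5.990304×10^8 km.
In AU: r₂ = 5.990304×10^8 / 1.496×10^8 = 4.00 AU.

r₂ = 4.00 AU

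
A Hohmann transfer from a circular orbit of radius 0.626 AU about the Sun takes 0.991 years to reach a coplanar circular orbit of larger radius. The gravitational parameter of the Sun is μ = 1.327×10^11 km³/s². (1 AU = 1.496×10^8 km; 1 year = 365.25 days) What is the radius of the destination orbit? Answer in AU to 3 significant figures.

r₂ = 2.53 AU

In km: r₁ = 0.626 × 1.496×10^8 = 9.36496×10^7 km.
Transfer time t = 0.991 years × 365.25 × 86400 s = 3.12735816×10^7 s, and t = π√(a_t³/μ).
So a_t = (μ t²/π²)^(1/3) = (1.327×10^11 × (3.12735816×10^7)² / π²)^(1/3) = 2.3603×10^8 km.
Since a_t = (r₁ + r₂)/2, r₂ = 2a_t − r₁ = 2×2.3603×10^8 − 9.36496×10^7 = 3.784104×10^8 km.
In AU: r₂ = 3.784104×10^8 / 1.496×10^8 = 2.53 AU.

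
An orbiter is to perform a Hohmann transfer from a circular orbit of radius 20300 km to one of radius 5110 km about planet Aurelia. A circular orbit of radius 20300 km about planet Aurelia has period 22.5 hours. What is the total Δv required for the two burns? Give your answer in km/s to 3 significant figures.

From Kepler's third law T² = 4π²r³/μ at r = 20300 km, T = 22.5 hours = 22.5 × 3600 s = 81000 s: μ = 4π²r³/T² = 50335.9 km³/s².
The Hohmann ellipse has a_t = (r₁ + r₂)/2 = 12705 km.
At r₁ the circular-orbit speed is v₁ = √(μ/r₁) = 1.57467 km/s.
On the transfer ellipse at r₁, vis-viva gives v_a = √[μ(2/r₁ − 1/a_t)] = 0.998652 km/s.
First burn Δv₁ = |v_a − v₁| = 0.5760 km/s.
Circular speed at r₂: v₂ = √(μ/r₂) = 3.1385 km/s.
Transfer-orbit speed at r₂: v_p = √[μ(2/r₂ − 1/a_t)] = 3.9672 km/s.
Second burn Δv₂ = |v₂ − v_p| = 0.8287 km/s.
Δv = Δv₁ + Δv₂ = 0.5760 + 0.8287 = 1.405 km/s.

Δv = 1.40 km/s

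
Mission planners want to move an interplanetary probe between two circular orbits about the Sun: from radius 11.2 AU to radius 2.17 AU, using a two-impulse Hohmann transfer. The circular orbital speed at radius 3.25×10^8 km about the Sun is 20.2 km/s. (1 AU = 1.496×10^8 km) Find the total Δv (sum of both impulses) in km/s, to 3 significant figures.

From the circular-orbit relation v² = μ/r at r = 3.25×10^8 km: μ = v²r = (20.2)² × 3.25×10^8 = 1.32613×10^11 km³/s².
In km: r₁ = 11.2 × 1.496×10^8 = 1.67552×10^9 km; r₂ = 2.17 × 1.496×10^8 = 3.24632×10^8 km.
Transfer-ellipse semi-major axis a_t = (r₁ + r₂)/2 = (1.67552×10^9 + 3.24632×10^8)/2 = 1.000076×10^9 km.
At r₁ the circular-orbit speed is v₁ = √(μ/r₁) = 8.8965 km/s.
On the transfer ellipse at r₁, vis-viva gives v_a = √[μ(2/r₁ − 1/a_t)] = 5.0687 km/s.
First burn Δv₁ = |v_a − v₁| = 3.8278 km/s.
At r₂, v₂ = √(μ/r₂) = 20.21145 km/s.
Transfer-orbit speed at r₂: v_p = √[μ(2/r₂ − 1/a_t)] = 26.16108 km/s.
Second burn Δv₂ = |v₂ − v_p| = 5.9496 km/s.
Total Δv = Δv₁ + Δv₂ = 9.777 km/s.

Δv = 9.78 km/s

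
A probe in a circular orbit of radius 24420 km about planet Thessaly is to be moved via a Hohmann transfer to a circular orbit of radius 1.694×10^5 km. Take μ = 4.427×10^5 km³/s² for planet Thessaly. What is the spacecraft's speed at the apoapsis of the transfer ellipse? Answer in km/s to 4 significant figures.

v = 0.8115 km/s

The Hohmann ellipse has a_t = (r₁ + r₂)/2 = 96910 km.
At apoapsis, r = 1.694×10^5 km.
Applying v² = μ(2/r − 1/a_t): v = 0.8115 km/s.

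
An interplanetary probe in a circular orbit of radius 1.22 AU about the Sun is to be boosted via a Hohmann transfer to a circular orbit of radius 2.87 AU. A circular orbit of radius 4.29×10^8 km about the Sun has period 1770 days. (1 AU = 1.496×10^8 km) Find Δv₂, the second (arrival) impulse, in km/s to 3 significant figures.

From Kepler's third law T² = 4π²r³/μ at r = 4.29×10^8 km, T = 1770 days = 1770 × 86400 s = 1.52928×10^8 s: μ = 4π²r³/T² = 1.33278×10^11 km³/s².
In km: r₁ = 1.22 × 1.496×10^8 = 1.82512×10^8 km; r₂ = 2.87 × 1.496×10^8 = 4.29352×10^8 km.
Transfer-ellipse semi-major axis a_t = (r₁ + r₂)/2 = (1.82512×10^8 + 4.29352×10^8)/2 = 3.05932×10^8 km.
On the circular orbit at r = 4.29352×10^8 km, v_c = √(μ/r) = 17.62 km/s.
Transfer-orbit speed at the same r (vis-viva, a = a_t): v_t = √[μ(2/r − 1/a_t)] = 13.61 km/s.
Δv₂ = |v_t − v_c| = |13.61 − 17.62| = 4.010 km/s.

Δv₂ = 4.01 km/s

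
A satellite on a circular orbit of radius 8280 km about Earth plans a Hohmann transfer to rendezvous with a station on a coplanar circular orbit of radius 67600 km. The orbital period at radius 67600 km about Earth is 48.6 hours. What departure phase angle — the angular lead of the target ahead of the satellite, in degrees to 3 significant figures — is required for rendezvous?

φ = 104°

From Kepler's third law T² = 4π²r³/μ at r = 67600 km, T = 48.6 hours = 48.6 × 3600 s = 1.7496×10^5 s: μ = 4π²r³/T² = 3.98403×10^5 km³/s².
Semi-major axis of the transfer orbit: a_t = (8280 + 67600)/2 = 37940 km.
The half-period of the transfer ellipse is t = π√(a_t³/μ) = 36782 s.
Target angular speed ω₂ = √(μ/r₂³) = 3.5912×10^-5 rad/s.
Angle swept by the target during transfer: ω₂·t = 1.3209 rad = 75.68°.
The satellite traverses 180° on the transfer ellipse, so the target must lead by 180° − 75.68° = 104°.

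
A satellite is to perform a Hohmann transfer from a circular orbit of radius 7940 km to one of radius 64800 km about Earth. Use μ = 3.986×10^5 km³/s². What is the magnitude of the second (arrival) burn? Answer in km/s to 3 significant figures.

Semi-major axis of the transfer orbit: a_t = (7940 + 64800)/2 = 36370 km.
On the circular orbit at r = 64800 km, v_c = √(μ/r) = 2.480 km/s.
Transfer-orbit speed at the same r (vis-viva, a = a_t): v_t = √[μ(2/r − 1/a_t)] = 1.159 km/s.
Δv₂ = |v_t − v_c| = |1.159 − 2.480| = 1.321 km/s.

Δv₂ = 1.32 km/s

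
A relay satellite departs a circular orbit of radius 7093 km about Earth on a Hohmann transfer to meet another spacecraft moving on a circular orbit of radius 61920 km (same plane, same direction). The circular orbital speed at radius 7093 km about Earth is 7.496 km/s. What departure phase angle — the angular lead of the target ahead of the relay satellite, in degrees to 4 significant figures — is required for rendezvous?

φ = 105.1°

From the circular-orbit relation v² = μ/r at r = 7093 km: μ = v²r = (7.496)² × 7093 = 3.98556×10^5 km³/s².
Semi-major axis of the transfer orbit: a_t = (7093 + 61920)/2 = 34506.5 km.
The half-period of the transfer ellipse is t = π√(a_t³/μ) = 31900 s.
The target's mean motion on its circular orbit is ω₂ = √(μ/r₂³) = 4.097×10^-5 rad/s.
Angle swept by the target during transfer: ω₂·t = 1.3069 rad = 74.88°.
Arrival is 180° from departure on the ellipse, so φ = 180° − 74.88° = 105.1°.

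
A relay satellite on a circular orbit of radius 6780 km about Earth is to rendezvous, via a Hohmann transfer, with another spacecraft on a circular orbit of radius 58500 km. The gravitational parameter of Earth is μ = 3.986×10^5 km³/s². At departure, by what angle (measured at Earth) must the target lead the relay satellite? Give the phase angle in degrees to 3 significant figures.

φ = 105°

Transfer-ellipse semi-major axis a_t = (r₁ + r₂)/2 = (6780 + 58500)/2 = 32640 km.
The half-period of the transfer ellipse is t = π√(a_t³/μ) = 29343 s.
The target's mean motion on its circular orbit is ω₂ = √(μ/r₂³) = 4.4621×10^-5 rad/s.
Angle swept by the target during transfer: ω₂·t = 1.3093 rad = 75.02°.
The relay satellite traverses 180° on the transfer ellipse, so the target must lead by 180° − 75.02° = 105°.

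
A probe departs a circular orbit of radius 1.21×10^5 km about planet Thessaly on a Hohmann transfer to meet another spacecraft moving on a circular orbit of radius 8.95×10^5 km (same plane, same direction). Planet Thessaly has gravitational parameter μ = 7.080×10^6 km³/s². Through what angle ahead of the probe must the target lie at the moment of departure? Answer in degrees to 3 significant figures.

φ = 103°

The Hohmann ellipse has a_t = (r₁ + r₂)/2 = 5.080×10^5 km.
Transfer time t = π√(a_t³/μ) = 4.2749×10^5 s.
The target's mean motion on its circular orbit is ω₂ = √(μ/r₂³) = 3.1425×10^-6 rad/s.
Angle swept by the target during transfer: ω₂·t = 1.3434 rad = 76.97°.
Arrival is 180° from departure on the ellipse, so φ = 180° − 76.97° = 103°.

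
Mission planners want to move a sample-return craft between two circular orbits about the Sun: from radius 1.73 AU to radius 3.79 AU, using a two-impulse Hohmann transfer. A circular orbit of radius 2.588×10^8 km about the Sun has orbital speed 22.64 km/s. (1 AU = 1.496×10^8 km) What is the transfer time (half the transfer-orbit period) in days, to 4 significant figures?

From the circular-orbit relation v² = μ/r at r = 2.588×10^8 km: μ = v²r = (22.64)² × 2.588×10^8 = 1.32653×10^11 km³/s².
In km: r₁ = 1.73 × 1.496×10^8 = 2.58808×10^8 km; r₂ = 3.79 × 1.496×10^8 = 5.66984×10^8 km.
The Hohmann ellipse has a_t = (r₁ + r₂)/2 = 4.12896×10^8 km.
By Kepler's third law the transfer-orbit period is T = 2π√(a_t³/μ), so t = T/2 = 7.237×10^7 s.
Converting: 7.237×10^7 s ÷ 86400 s/day = 837.6 days.

t = 837.6 days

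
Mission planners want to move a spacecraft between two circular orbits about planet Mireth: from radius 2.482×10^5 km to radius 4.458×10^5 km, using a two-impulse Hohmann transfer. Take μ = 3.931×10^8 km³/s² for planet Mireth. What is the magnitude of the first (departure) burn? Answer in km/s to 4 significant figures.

Δv₁ = 5.311 km/s

The Hohmann ellipse has a_t = (r₁ + r₂)/2 = 3.470×10^5 km.
Circular speed at r = 2.482×10^5 km: v_c = √(μ/r) = 39.797 km/s.
Vis-viva on the transfer ellipse at r = 2.482×10^5 km gives v_t = √[μ(2/r − 1/a_t)] = 45.108 km/s.
Δv₁ = |v_t − v_c| = |45.108 − 39.797| = 5.311 km/s.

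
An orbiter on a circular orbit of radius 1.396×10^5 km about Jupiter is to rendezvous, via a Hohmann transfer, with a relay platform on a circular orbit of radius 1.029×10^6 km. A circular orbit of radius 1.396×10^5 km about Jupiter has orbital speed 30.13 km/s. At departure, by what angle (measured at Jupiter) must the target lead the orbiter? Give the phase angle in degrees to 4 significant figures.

φ = 103.0°

From the circular-orbit relation v² = μ/r at r = 1.396×10^5 km: μ = v²r = (30.13)² × 1.396×10^5 = 1.26731×10^8 km³/s².
Transfer-ellipse semi-major axis a_t = (r₁ + r₂)/2 = (1.396×10^5 + 1.029×10^6)/2 = 5.843×10^5 km.
Transfer time t = π√(a_t³/μ) = 1.24641×10^5 s.
The target's mean motion on its circular orbit is ω₂ = √(μ/r₂³) = 1.07850×10^-5 rad/s.
Angle swept by the target during transfer: ω₂·t = 1.3443 rad = 77.02°.
Arrival is 180° from departure on the ellipse, so φ = 180° − 77.02° = 103.0°.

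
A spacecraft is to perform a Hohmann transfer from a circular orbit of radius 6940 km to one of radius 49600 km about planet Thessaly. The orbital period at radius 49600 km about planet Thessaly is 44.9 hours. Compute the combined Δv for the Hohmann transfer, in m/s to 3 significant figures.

Δv = 2650 m/s

From Kepler's third law T² = 4π²r³/μ at r = 49600 km, T = 44.9 hours = 44.9 × 3600 s = 1.6164×10^5 s: μ = 4π²r³/T² = 1.84377×10^5 km³/s².
The Hohmann ellipse has a_t = (r₁ + r₂)/2 = 28270 km.
Circular speed at r₁: v₁ = √(μ/r₁) = √(1.84377×10^5/6940) = 5.154 km/s.
Transfer-orbit speed at r₁ (v² = μ(2/r − 1/a)): v_p = √[μ(2/r₁ − 1/a_t)] = 6.827 km/s.
First burn Δv₁ = |v_p − v₁| = 1.673 km/s.
Circular speed at r₂: v₂ = √(μ/r₂) = 1.928 km/s.
Transfer-orbit speed at r₂: v_a = √[μ(2/r₂ − 1/a_t)] = 0.9553 km/s.
Second burn Δv₂ = |v₂ − v_a| = 0.9727 km/s.
Δv = Δv₁ + Δv₂ = 1.673 + 0.9727 = 2.646 km/s.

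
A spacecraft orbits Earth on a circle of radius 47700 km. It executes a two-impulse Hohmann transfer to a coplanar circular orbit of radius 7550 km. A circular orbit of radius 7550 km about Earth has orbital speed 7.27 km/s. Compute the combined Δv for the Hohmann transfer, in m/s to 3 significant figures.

From the circular-orbit relation v² = μ/r at r = 7550 km: μ = v²r = (7.27)² × 7550 = 3.99039×10^5 km³/s².
Transfer-ellipse semi-major axis a_t = (r₁ + r₂)/2 = (47700 + 7550)/2 = 27625 km.
Circular speed at r₁: v₁ = √(μ/r₁) = √(3.99039×10^5/47700) = 2.892 km/s.
Transfer-orbit speed at r₁ (v² = μ(2/r − 1/a)): v_a = √[μ(2/r₁ − 1/a_t)] = 1.512 km/s.
First burn Δv₁ = |v_a − v₁| = 1.380 km/s.
At r₂, v₂ = √(μ/r₂) = 7.270 km/s.
Transfer-orbit speed at r₂: v_p = √[μ(2/r₂ − 1/a_t)] = 9.553 km/s.
Second burn Δv₂ = |v₂ − v_p| = 2.283 km/s.
Δv = Δv₁ + Δv₂ = 1.380 + 2.283 = 3.663 km/s.

Δv = 3660 m/s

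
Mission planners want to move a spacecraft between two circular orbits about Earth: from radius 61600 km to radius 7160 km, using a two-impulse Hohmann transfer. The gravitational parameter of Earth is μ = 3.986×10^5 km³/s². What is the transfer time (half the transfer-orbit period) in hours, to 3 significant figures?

t = 8.81 hours

Semi-major axis of the transfer orbit: a_t = (61600 + 7160)/2 = 34380 km.
Transfer time t = π√(a_t³/μ) = π√((34380)³ / 3.986×10^5) = 31720 s.
Converting: 31720 s ÷ 3600 s/hour = 8.81 hours.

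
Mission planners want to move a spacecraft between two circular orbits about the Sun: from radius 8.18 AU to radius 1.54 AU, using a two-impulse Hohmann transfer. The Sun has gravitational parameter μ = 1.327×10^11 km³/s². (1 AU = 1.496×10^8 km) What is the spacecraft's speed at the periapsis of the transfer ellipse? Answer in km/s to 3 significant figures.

v = 31.1 km/s

In km: r₁ = 8.18 × 1.496×10^8 = 1.223728×10^9 km; r₂ = 1.54 × 1.496×10^8 = 2.30384×10^8 km.
Transfer-ellipse semi-major axis a_t = (r₁ + r₂)/2 = (1.223728×10^9 + 2.30384×10^8)/2 = 7.27056×10^8 km.
The periapsis of the transfer ellipse is at r = 2.30384×10^8 km.
Applying v² = μ(2/r − 1/a_t): v = 31.14 km/s.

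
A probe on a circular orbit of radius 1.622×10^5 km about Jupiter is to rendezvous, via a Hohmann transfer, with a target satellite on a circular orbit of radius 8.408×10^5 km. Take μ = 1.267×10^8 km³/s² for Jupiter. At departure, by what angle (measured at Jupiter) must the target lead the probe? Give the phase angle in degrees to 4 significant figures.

φ = 97.08°

Semi-major axis of the transfer orbit: a_t = (1.622×10^5 + 8.408×10^5)/2 = 5.015×10^5 km.
Transfer time t = π√(a_t³/μ) = 99120 s.
Target angular speed ω₂ = √(μ/r₂³) = 1.460×10^-5 rad/s.
Angle swept by the target during transfer: ω₂·t = 1.4472 rad = 82.92°.
Arrival is 180° from departure on the ellipse, so φ = 180° − 82.92° = 97.08°.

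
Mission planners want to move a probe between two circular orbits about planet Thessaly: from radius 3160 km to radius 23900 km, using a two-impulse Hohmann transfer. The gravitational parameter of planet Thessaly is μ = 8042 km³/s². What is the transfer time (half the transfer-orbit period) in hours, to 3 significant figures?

t = 15.3 hours

The Hohmann ellipse has a_t = (r₁ + r₂)/2 = 13530 km.
Transfer time t = π√(a_t³/μ) = π√((13530)³ / 8042) = 55130 s.
Converting: 55130 s ÷ 3600 s/hour = 15.3 hours.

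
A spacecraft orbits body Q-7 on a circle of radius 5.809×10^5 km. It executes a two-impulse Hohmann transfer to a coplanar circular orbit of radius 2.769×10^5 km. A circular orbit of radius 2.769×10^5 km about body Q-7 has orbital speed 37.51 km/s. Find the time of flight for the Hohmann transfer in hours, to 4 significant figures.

From the circular-orbit relation v² = μ/r at r = 2.769×10^5 km: μ = v²r = (37.51)² × 2.769×10^5 = 3.89598×10^8 km³/s².
Semi-major axis of the transfer orbit: a_t = (5.809×10^5 + 2.769×10^5)/2 = 4.289×10^5 km.
By Kepler's third law the transfer-orbit period is T = 2π√(a_t³/μ), so t = T/2 = 44710 s.
Converting: 44710 s ÷ 3600 s/hour = 12.42 hours.

t = 12.42 hours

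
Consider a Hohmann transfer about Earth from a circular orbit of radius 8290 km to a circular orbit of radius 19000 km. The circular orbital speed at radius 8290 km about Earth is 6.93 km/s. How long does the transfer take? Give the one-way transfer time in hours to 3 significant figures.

t = 2.20 hours

From the circular-orbit relation v² = μ/r at r = 8290 km: μ = v²r = (6.93)² × 8290 = 3.98126×10^5 km³/s².
Semi-major axis of the transfer orbit: a_t = (8290 + 19000)/2 = 13645 km.
By Kepler's third law the transfer-orbit period is T = 2π√(a_t³/μ), so t = T/2 = 7936 s.
Converting: 7936 s ÷ 3600 s/hour = 2.20 hours.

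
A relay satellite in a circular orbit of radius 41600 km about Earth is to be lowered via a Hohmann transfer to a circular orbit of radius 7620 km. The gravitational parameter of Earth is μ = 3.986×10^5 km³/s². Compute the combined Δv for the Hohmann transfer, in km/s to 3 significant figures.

Δv = 3.54 km/s

The Hohmann ellipse has a_t = (r₁ + r₂)/2 = 24610 km.
At r₁ the circular-orbit speed is v₁ = √(μ/r₁) = 3.095 km/s.
On the transfer ellipse at r₁, vis-viva gives v_a = √[μ(2/r₁ − 1/a_t)] = 1.722 km/s.
First burn Δv₁ = |v_a − v₁| = 1.373 km/s.
Circular speed at r₂: v₂ = √(μ/r₂) = 7.2325 km/s.
Transfer-orbit speed at r₂: v_p = √[μ(2/r₂ − 1/a_t)] = 9.4033 km/s.
Second burn Δv₂ = |v₂ − v_p| = 2.171 km/s.
Total Δv = Δv₁ + Δv₂ = 3.544 km/s.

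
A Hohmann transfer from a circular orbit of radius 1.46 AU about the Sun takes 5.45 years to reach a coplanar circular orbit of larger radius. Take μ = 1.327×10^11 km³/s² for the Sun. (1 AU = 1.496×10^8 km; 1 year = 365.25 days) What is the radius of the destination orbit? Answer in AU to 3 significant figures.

In km: r₁ = 1.46 × 1.496×10^8 = 2.18416×10^8 km.
Transfer time t = 5.45 years × 365.25 × 86400 s = 1.7198892×10^8 s, and t = π√(a_t³/μ).
So a_t = (μ t²/π²)^(1/3) = (1.327×10^11 × (1.7198892×10^8)² / π²)^(1/3) = 7.3540×10^8 km.
Since a_t = (r₁ + r₂)/2, r₂ = 2a_t − r₁ = 2×7.3540×10^8 − 2.18416×10^8 = 1.252384×10^9 km.
In AU: r₂ = 1.252384×10^9 / 1.496×10^8 = 8.37 AU.

r₂ = 8.37 AU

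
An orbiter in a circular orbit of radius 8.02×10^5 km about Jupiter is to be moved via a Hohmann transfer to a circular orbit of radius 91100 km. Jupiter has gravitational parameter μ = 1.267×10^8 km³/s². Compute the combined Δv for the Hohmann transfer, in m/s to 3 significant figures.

Δv = 19600 m/s

Transfer-ellipse semi-major axis a_t = (r₁ + r₂)/2 = (8.020×10^5 + 91100)/2 = 4.4655×10^5 km.
At r₁ the circular-orbit speed is v₁ = √(μ/r₁) = 12.569 km/s.
Transfer-orbit speed at r₁ (vis-viva): v_a = √[μ(2/r₁ − 1/a_t)] = 5.6771 km/s.
First burn Δv₁ = |v_a − v₁| = 6.892 km/s.
Circular speed at r₂: v₂ = √(μ/r₂) = 37.29 km/s.
Transfer-orbit speed at r₂: v_p = √[μ(2/r₂ − 1/a_t)] = 49.98 km/s.
Second burn Δv₂ = |v₂ − v_p| = 12.69 km/s.
Total Δv = Δv₁ + Δv₂ = 19.58 km/s.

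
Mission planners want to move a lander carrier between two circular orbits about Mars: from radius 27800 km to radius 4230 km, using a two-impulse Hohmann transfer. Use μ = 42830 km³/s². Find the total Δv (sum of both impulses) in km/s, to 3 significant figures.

Δv = 1.61 km/s

The Hohmann ellipse has a_t = (r₁ + r₂)/2 = 16015 km.
Circular speed at r₁: v₁ = √(μ/r₁) = √(42830/27800) = 1.24123 km/s.
On the transfer ellipse at r₁, vis-viva equation gives v_a = √[μ(2/r₁ − 1/a_t)] = 0.637908 km/s.
First burn Δv₁ = |v_a − v₁| = 0.60332 km/s.
At r₂, v₂ = √(μ/r₂) = 3.1820 km/s.
Transfer-orbit speed at r₂: v_p = √[μ(2/r₂ − 1/a_t)] = 4.1924 km/s.
Second burn Δv₂ = |v₂ − v_p| = 1.0104 km/s.
Δv = Δv₁ + Δv₂ = 0.60332 + 1.0104 = 1.614 km/s.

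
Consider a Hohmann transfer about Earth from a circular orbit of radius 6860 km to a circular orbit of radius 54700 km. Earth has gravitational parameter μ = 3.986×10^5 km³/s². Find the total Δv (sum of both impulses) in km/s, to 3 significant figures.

Δv = 3.96 km/s

Transfer-ellipse semi-major axis a_t = (r₁ + r₂)/2 = (6860 + 54700)/2 = 30780 km.
Circular speed at r₁: v₁ = √(μ/r₁) = √(3.986×10^5/6860) = 7.6227 km/s.
Transfer-orbit speed at r₁ (vis-viva): v_p = √[μ(2/r₁ − 1/a_t)] = 10.162 km/s.
First burn Δv₁ = |v_p − v₁| = 2.539 km/s.
Circular speed at r₂: v₂ = √(μ/r₂) = 2.699 km/s.
Transfer-orbit speed at r₂: v_a = √[μ(2/r₂ − 1/a_t)] = 1.274 km/s.
Second burn Δv₂ = |v₂ − v_a| = 1.425 km/s.
Δv = Δv₁ + Δv₂ = 2.539 + 1.425 = 3.964 km/s.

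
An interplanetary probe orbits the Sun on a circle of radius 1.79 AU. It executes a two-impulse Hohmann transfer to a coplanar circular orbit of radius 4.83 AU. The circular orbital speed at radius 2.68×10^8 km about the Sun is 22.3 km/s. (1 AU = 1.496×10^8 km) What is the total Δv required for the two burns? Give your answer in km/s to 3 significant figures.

From the circular-orbit relation v² = μ/r at r = 2.68×10^8 km: μ = v²r = (22.3)² × 2.68×10^8 = 1.33274×10^11 km³/s².
In km: r₁ = 1.79 × 1.496×10^8 = 2.67784×10^8 km; r₂ = 4.83 × 1.496×10^8 = 7.22568×10^8 km.
Semi-major axis of the transfer orbit: a_t = (2.67784×10^8 + 7.22568×10^8)/2 = 4.95176×10^8 km.
Circular speed at r₁: v₁ = √(μ/r₁) = √(1.33274×10^11/2.67784×10^8) = 22.31 km/s.
Transfer-orbit speed at r₁ (vis-viva): v_p = √[μ(2/r₁ − 1/a_t)] = 26.95 km/s.
First burn Δv₁ = |v_p − v₁| = 4.640 km/s.
Circular speed at r₂: v₂ = √(μ/r₂) = 13.581 km/s.
Transfer-orbit speed at r₂: v_a = √[μ(2/r₂ − 1/a_t)] = 9.9872 km/s.
Second burn Δv₂ = |v₂ − v_a| = 3.594 km/s.
Total Δv = Δv₁ + Δv₂ = 8.234 km/s.

Δv = 8.23 km/s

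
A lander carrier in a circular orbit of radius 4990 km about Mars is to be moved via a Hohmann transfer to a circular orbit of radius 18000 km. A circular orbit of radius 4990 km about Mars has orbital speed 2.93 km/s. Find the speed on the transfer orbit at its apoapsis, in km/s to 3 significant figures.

From the circular-orbit relation v² = μ/r at r = 4990 km: μ = v²r = (2.93)² × 4990 = 42838.7 km³/s².
Semi-major axis of the transfer orbit: a_t = (4990 + 18000)/2 = 11495 km.
The apoapsis of the transfer ellipse is at r = 18000 km.
Applying v² = μ(2/r − 1/a_t): v = 1.016 km/s.

v = 1.02 km/s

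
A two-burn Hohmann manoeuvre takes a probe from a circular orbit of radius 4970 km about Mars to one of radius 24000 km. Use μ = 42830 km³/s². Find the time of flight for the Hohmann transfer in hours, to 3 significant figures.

t = 7.35 hours

Transfer-ellipse semi-major axis a_t = (r₁ + r₂)/2 = (4970 + 24000)/2 = 14485 km.
Half the transfer-orbit period gives t = π√(a_t³/μ) = 26460 s.
Converting: 26460 s ÷ 3600 s/hour = 7.35 hours.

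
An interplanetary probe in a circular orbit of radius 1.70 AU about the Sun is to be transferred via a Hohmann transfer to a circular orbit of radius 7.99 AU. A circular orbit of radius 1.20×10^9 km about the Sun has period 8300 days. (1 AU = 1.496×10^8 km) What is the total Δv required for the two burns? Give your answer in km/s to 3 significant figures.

Δv = 10.8 km/s

From Kepler's third law T² = 4π²r³/μ at r = 1.20×10^9 km, T = 8300 days = 8300 × 86400 s = 7.1712×10^8 s: μ = 4π²r³/T² = 1.32654×10^11 km³/s².
In km: r₁ = 1.70 × 1.496×10^8 = 2.5432×10^8 km; r₂ = 7.99 × 1.496×10^8 = 1.195304×10^9 km.
Semi-major axis of the transfer orbit: a_t = (2.5432×10^8 + 1.195304×10^9)/2 = 7.24812×10^8 km.
At r₁ the circular-orbit speed is v₁ = √(μ/r₁) = 22.84 km/s.
Transfer-orbit speed at r₁ (vis-viva): v_p = √[μ(2/r₁ − 1/a_t)] = 29.33 km/s.
First burn Δv₁ = |v_p − v₁| = 6.490 km/s.
At r₂, v₂ = √(μ/r₂) = 10.53466 km/s.
Transfer-orbit speed at r₂: v_a = √[μ(2/r₂ − 1/a_t)] = 6.240197 km/s.
Second burn Δv₂ = |v₂ − v_a| = 4.294 km/s.
Δv = Δv₁ + Δv₂ = 6.490 + 4.294 = 10.78 km/s.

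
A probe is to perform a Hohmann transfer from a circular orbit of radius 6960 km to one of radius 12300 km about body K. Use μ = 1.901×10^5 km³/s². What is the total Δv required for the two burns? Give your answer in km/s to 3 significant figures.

Δv = 1.27 km/s

Semi-major axis of the transfer orbit: a_t = (6960 + 12300)/2 = 9630 km.
At r₁ the circular-orbit speed is v₁ = √(μ/r₁) = 5.2262 km/s.
Transfer-orbit speed at r₁ (vis-viva): v_p = √[μ(2/r₁ − 1/a_t)] = 5.9064 km/s.
First burn Δv₁ = |v_p − v₁| = 0.6802 km/s.
At r₂, v₂ = √(μ/r₂) = 3.9313 km/s.
Transfer-orbit speed at r₂: v_a = √[μ(2/r₂ − 1/a_t)] = 3.3422 km/s.
Second burn Δv₂ = |v₂ − v_a| = 0.5891 km/s.
Total Δv = Δv₁ + Δv₂ = 1.269 km/s.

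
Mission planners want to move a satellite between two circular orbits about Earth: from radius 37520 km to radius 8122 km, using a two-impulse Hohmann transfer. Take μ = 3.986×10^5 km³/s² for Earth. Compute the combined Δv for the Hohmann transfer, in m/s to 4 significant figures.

Semi-major axis of the transfer orbit: a_t = (37520 + 8122)/2 = 22821 km.
At r₁ the circular-orbit speed is v₁ = √(μ/r₁) = 3.259 km/s.
Transfer-orbit speed at r₁ (vis-viva): v_a = √[μ(2/r₁ − 1/a_t)] = 1.944 km/s.
First burn Δv₁ = |v_a − v₁| = 1.315 km/s.
Circular speed at r₂: v₂ = √(μ/r₂) = 7.0055 km/s.
Transfer-orbit speed at r₂: v_p = √[μ(2/r₂ − 1/a_t)] = 8.9826 km/s.
Second burn Δv₂ = |v₂ − v_p| = 1.977 km/s.
Δv = Δv₁ + Δv₂ = 1.315 + 1.977 = 3.292 km/s.

Δv = 3292 m/s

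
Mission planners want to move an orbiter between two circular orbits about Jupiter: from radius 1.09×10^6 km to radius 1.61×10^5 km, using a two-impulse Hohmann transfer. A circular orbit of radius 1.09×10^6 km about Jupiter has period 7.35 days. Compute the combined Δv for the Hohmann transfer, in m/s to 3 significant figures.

From Kepler's third law T² = 4π²r³/μ at r = 1.09×10^6 km, T = 7.35 days = 7.35 × 86400 s = 6.3504×10^5 s: μ = 4π²r³/T² = 1.26776×10^8 km³/s².
Semi-major axis of the transfer orbit: a_t = (1.090×10^6 + 1.610×10^5)/2 = 6.255×10^5 km.
At r₁ the circular-orbit speed is v₁ = √(μ/r₁) = 10.78463 km/s.
On the transfer ellipse at r₁, vis-viva equation gives v_a = √[μ(2/r₁ − 1/a_t)] = 5.471477 km/s.
First burn Δv₁ = |v_a − v₁| = 5.31315 km/s.
Circular speed at r₂: v₂ = √(μ/r₂) = 28.06116 km/s.
Transfer-orbit speed at r₂: v_p = √[μ(2/r₂ − 1/a_t)] = 37.04292 km/s.
Second burn Δv₂ = |v₂ − v_p| = 8.98176 km/s.
Total Δv = Δv₁ + Δv₂ = 14.29 km/s.

Δv = 14300 m/s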